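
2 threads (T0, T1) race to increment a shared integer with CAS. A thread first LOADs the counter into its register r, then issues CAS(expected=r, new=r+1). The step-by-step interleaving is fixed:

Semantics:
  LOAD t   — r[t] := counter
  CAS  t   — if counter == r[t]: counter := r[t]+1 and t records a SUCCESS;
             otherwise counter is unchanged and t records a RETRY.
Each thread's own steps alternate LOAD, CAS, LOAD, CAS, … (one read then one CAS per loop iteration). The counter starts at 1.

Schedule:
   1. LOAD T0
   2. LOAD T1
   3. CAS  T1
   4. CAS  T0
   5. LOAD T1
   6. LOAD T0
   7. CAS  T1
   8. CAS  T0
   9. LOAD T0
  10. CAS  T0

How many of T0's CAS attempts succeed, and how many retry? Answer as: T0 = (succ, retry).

T0 = (1, 2)

T0 LOAD — after: cnt=1, r=1 — load
T1 LOAD — after: cnt=1, r=1 — load
T1 CAS — after: cnt=2, r=1 — ok
T0 CAS — after: cnt=2, r=1 — retry
T1 LOAD — after: cnt=2, r=2 — load
T0 LOAD — after: cnt=2, r=2 — load
T1 CAS — after: cnt=3, r=2 — ok
T0 CAS — after: cnt=3, r=2 — retry
T0 LOAD — after: cnt=3, r=3 — load
T0 CAS — after: cnt=4, r=3 — ok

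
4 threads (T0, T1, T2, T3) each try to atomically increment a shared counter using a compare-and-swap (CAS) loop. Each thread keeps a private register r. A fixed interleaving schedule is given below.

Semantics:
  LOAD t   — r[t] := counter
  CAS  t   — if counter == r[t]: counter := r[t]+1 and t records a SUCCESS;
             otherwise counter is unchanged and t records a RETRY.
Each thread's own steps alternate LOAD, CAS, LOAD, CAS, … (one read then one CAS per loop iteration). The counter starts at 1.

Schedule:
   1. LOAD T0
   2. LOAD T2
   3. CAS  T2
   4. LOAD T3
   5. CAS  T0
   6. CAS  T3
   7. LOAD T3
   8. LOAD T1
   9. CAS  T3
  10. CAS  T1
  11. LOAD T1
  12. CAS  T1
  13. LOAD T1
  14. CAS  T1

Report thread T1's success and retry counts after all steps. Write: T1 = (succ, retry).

T1 = (2, 1)

   1) LOAD T0:  M=1  r_T0=1
   2) LOAD T2:  M=1  r_T2=1
   3) CAS  T2:  M=2  r_T2=1 ✓
   4) LOAD T3:  M=2  r_T3=2
   5) CAS  T0:  M=2  r_T0=1 ✗
   6) CAS  T3:  M=3  r_T3=2 ✓
   7) LOAD T3:  M=3  r_T3=3
   8) LOAD T1:  M=3  r_T1=3
   9) CAS  T3:  M=4  r_T3=3 ✓
  10) CAS  T1:  M=4  r_T1=3 ✗
  11) LOAD T1:  M=4  r_T1=4
  12) CAS  T1:  M=5  r_T1=4 ✓
  13) LOAD T1:  M=5  r_T1=5
  14) CAS  T1:  M=6  r_T1=5 ✓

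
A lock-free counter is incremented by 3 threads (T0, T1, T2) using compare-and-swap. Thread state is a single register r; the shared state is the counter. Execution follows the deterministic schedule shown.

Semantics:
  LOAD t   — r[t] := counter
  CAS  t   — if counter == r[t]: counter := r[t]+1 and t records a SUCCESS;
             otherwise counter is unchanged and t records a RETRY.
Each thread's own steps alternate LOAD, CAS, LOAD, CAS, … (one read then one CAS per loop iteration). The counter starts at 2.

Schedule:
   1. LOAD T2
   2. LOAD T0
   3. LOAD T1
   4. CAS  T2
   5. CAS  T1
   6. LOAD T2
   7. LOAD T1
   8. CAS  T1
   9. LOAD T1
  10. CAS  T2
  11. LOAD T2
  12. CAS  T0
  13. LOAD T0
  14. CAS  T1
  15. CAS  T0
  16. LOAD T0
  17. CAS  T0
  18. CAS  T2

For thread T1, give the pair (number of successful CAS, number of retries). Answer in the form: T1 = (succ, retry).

1. LOAD T2 → mem=2 r[T2]=2 [LOAD]
2. LOAD T0 → mem=2 r[T0]=2 [LOAD]
3. LOAD T1 → mem=2 r[T1]=2 [LOAD]
4. CAS T2 → mem=3 r[T2]=2 [OK]
5. CAS T1 → mem=3 r[T1]=2 [RETRY]
6. LOAD T2 → mem=3 r[T2]=3 [LOAD]
7. LOAD T1 → mem=3 r[T1]=3 [LOAD]
8. CAS T1 → mem=4 r[T1]=3 [OK]
9. LOAD T1 → mem=4 r[T1]=4 [LOAD]
10. CAS T2 → mem=4 r[T2]=3 [RETRY]
11. LOAD T2 → mem=4 r[T2]=4 [LOAD]
12. CAS T0 → mem=4 r[T0]=2 [RETRY]
13. LOAD T0 → mem=4 r[T0]=4 [LOAD]
14. CAS T1 → mem=5 r[T1]=4 [OK]
15. CAS T0 → mem=5 r[T0]=4 [RETRY]
16. LOAD T0 → mem=5 r[T0]=5 [LOAD]
17. CAS T0 → mem=6 r[T0]=5 [OK]
18. CAS T2 → mem=6 r[T2]=4 [RETRY]

T1 = (2, 1)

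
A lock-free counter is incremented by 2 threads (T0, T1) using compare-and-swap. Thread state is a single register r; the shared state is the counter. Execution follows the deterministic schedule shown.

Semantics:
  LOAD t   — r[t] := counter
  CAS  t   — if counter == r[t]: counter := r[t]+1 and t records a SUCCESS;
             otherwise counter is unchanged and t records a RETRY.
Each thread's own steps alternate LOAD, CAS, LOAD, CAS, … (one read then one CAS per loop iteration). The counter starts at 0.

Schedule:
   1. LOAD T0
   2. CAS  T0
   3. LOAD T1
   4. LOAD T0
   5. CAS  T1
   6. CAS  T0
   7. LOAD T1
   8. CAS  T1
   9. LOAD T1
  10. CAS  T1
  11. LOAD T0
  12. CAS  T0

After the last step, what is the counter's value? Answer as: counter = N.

counter = 5

1. LOAD T0 → mem=0 r[T0]=0 [LOAD]
2. CAS T0 → mem=1 r[T0]=0 [OK]
3. LOAD T1 → mem=1 r[T1]=1 [LOAD]
4. LOAD T0 → mem=1 r[T0]=1 [LOAD]
5. CAS T1 → mem=2 r[T1]=1 [OK]
6. CAS T0 → mem=2 r[T0]=1 [RETRY]
7. LOAD T1 → mem=2 r[T1]=2 [LOAD]
8. CAS T1 → mem=3 r[T1]=2 [OK]
9. LOAD T1 → mem=3 r[T1]=3 [LOAD]
10. CAS T1 → mem=4 r[T1]=3 [OK]
11. LOAD T0 → mem=4 r[T0]=4 [LOAD]
12. CAS T0 → mem=5 r[T0]=4 [OK]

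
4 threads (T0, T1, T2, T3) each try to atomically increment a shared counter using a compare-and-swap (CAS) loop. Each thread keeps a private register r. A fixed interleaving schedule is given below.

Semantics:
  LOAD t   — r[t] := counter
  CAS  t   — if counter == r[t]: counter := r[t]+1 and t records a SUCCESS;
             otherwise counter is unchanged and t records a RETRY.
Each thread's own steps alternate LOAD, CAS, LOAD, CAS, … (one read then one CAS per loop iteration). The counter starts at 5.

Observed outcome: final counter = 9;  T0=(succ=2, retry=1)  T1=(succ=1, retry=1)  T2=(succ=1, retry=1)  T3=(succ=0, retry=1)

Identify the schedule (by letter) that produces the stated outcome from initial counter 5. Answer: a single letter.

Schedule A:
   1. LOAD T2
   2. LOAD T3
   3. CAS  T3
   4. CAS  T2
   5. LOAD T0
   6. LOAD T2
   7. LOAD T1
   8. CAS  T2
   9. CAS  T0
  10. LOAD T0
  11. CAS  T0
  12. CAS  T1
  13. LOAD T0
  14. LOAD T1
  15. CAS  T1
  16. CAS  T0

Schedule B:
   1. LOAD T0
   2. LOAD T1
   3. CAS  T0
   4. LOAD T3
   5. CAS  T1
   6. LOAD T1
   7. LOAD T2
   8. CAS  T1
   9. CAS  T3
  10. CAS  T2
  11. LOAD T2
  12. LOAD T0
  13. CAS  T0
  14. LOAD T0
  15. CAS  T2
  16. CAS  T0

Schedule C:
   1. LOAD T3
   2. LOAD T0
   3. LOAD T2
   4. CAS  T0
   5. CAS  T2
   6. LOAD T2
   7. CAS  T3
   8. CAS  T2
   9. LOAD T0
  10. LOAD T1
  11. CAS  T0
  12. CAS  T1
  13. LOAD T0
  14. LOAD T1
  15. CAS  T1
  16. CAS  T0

C

Run C:
step 1: T3 LOAD ⇒ load; ctr=5 reg=5
step 2: T0 LOAD ⇒ load; ctr=5 reg=5
step 3: T2 LOAD ⇒ load; ctr=5 reg=5
step 4: T0 CAS ⇒ ok; ctr=6 reg=5
step 5: T2 CAS ⇒ retry; ctr=6 reg=5
step 6: T2 LOAD ⇒ load; ctr=6 reg=6
step 7: T3 CAS ⇒ retry; ctr=6 reg=5
step 8: T2 CAS ⇒ ok; ctr=7 reg=6
step 9: T0 LOAD ⇒ load; ctr=7 reg=7
step 10: T1 LOAD ⇒ load; ctr=7 reg=7
step 11: T0 CAS ⇒ ok; ctr=8 reg=7
step 12: T1 CAS ⇒ retry; ctr=8 reg=7
step 13: T0 LOAD ⇒ load; ctr=8 reg=8
step 14: T1 LOAD ⇒ load; ctr=8 reg=8
step 15: T1 CAS ⇒ ok; ctr=9 reg=8
step 16: T0 CAS ⇒ retry; ctr=9 reg=8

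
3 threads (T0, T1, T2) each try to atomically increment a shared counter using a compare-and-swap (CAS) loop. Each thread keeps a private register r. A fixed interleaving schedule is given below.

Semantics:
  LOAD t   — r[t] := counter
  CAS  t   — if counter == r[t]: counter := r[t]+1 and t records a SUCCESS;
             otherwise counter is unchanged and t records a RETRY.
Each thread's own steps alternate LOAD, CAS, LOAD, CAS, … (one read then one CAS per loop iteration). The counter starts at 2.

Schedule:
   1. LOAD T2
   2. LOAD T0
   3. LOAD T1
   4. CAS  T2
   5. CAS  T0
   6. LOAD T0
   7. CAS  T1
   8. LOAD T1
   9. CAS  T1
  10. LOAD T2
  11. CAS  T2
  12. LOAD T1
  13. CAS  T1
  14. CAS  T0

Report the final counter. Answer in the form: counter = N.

counter = 6

#1 T2 reads 2
#2 T0 reads 2
#3 T1 reads 2
#4 T2 CAS(2→3) writes; counter now 3
#5 T0 CAS(2→3) fails; counter now 3
#6 T0 reads 3
#7 T1 CAS(2→3) fails; counter now 3
#8 T1 reads 3
#9 T1 CAS(3→4) writes; counter now 4
#10 T2 reads 4
#11 T2 CAS(4→5) writes; counter now 5
#12 T1 reads 5
#13 T1 CAS(5→6) writes; counter now 6
#14 T0 CAS(3→4) fails; counter now 6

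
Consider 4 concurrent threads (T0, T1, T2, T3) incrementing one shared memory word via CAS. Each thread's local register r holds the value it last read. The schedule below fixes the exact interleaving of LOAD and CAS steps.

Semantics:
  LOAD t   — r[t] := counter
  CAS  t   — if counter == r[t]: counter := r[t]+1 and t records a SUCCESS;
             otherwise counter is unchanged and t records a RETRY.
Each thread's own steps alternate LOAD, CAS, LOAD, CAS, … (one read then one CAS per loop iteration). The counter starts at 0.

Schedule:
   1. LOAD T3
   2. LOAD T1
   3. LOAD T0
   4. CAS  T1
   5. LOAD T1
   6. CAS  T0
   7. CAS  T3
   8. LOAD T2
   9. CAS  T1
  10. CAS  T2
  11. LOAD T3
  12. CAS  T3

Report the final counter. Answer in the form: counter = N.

   1) LOAD T3:  M=0  r_T3=0
   2) LOAD T1:  M=0  r_T1=0
   3) LOAD T0:  M=0  r_T0=0
   4) CAS  T1:  M=1  r_T1=0 ✓
   5) LOAD T1:  M=1  r_T1=1
   6) CAS  T0:  M=1  r_T0=0 ✗
   7) CAS  T3:  M=1  r_T3=0 ✗
   8) LOAD T2:  M=1  r_T2=1
   9) CAS  T1:  M=2  r_T1=1 ✓
  10) CAS  T2:  M=2  r_T2=1 ✗
  11) LOAD T3:  M=2  r_T3=2
  12) CAS  T3:  M=3  r_T3=2 ✓

counter = 3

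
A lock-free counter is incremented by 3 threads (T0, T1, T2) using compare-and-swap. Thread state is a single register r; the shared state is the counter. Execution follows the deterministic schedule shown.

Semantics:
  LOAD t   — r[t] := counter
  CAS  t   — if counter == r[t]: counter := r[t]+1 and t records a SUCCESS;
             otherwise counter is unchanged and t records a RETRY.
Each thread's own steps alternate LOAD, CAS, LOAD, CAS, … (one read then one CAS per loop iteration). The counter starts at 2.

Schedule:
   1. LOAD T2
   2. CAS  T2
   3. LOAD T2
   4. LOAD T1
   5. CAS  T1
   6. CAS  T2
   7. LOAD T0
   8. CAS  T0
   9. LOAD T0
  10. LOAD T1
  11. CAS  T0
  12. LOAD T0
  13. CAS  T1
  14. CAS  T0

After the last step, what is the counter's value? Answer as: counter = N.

1. LOAD T2 → mem=2 r[T2]=2 [LOAD]
2. CAS T2 → mem=3 r[T2]=2 [OK]
3. LOAD T2 → mem=3 r[T2]=3 [LOAD]
4. LOAD T1 → mem=3 r[T1]=3 [LOAD]
5. CAS T1 → mem=4 r[T1]=3 [OK]
6. CAS T2 → mem=4 r[T2]=3 [RETRY]
7. LOAD T0 → mem=4 r[T0]=4 [LOAD]
8. CAS T0 → mem=5 r[T0]=4 [OK]
9. LOAD T0 → mem=5 r[T0]=5 [LOAD]
10. LOAD T1 → mem=5 r[T1]=5 [LOAD]
11. CAS T0 → mem=6 r[T0]=5 [OK]
12. LOAD T0 → mem=6 r[T0]=6 [LOAD]
13. CAS T1 → mem=6 r[T1]=5 [RETRY]
14. CAS T0 → mem=7 r[T0]=6 [OK]

counter = 7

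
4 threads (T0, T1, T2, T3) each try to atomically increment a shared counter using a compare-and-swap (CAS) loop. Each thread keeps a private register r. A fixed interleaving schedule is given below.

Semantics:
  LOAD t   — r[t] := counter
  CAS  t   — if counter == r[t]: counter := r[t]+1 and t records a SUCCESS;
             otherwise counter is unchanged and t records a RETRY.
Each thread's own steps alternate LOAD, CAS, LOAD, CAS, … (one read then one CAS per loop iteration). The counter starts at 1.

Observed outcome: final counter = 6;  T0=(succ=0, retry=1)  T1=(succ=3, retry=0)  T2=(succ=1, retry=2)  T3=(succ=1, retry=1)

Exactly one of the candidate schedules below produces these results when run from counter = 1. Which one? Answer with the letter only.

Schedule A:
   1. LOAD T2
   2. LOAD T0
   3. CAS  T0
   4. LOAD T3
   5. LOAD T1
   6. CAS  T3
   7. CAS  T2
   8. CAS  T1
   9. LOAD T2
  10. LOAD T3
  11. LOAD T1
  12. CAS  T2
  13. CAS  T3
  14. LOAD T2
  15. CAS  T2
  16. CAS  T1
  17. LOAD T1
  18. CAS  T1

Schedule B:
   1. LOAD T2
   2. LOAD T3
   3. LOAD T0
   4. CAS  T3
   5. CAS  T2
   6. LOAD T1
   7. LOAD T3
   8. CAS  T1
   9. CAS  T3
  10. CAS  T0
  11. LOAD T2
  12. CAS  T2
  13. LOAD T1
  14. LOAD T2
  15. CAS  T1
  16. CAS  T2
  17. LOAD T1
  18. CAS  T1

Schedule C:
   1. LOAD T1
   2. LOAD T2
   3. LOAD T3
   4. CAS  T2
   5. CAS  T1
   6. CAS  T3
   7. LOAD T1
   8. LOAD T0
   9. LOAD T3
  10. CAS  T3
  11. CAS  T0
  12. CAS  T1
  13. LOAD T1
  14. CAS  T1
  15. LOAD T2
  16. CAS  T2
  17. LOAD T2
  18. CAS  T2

Run B:
#1 T2 reads 1
#2 T3 reads 1
#3 T0 reads 1
#4 T3 CAS(1→2) writes; counter now 2
#5 T2 CAS(1→2) fails; counter now 2
#6 T1 reads 2
#7 T3 reads 2
#8 T1 CAS(2→3) writes; counter now 3
#9 T3 CAS(2→3) fails; counter now 3
#10 T0 CAS(1→2) fails; counter now 3
#11 T2 reads 3
#12 T2 CAS(3→4) writes; counter now 4
#13 T1 reads 4
#14 T2 reads 4
#15 T1 CAS(4→5) writes; counter now 5
#16 T2 CAS(4→5) fails; counter now 5
#17 T1 reads 5
#18 T1 CAS(5→6) writes; counter now 6

B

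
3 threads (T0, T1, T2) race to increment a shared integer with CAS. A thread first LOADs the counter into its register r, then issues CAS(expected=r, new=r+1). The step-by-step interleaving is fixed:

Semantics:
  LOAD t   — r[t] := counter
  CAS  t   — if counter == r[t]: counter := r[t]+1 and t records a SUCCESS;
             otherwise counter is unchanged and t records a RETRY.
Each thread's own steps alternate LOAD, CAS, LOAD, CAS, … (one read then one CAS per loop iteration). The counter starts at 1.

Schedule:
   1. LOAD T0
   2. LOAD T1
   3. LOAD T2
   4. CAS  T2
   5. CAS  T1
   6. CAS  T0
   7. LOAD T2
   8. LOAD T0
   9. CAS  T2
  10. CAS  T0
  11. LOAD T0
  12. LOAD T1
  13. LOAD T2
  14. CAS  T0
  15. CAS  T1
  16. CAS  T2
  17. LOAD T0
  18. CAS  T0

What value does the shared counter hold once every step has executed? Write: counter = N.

[1] T0.load  rd  (counter 1, T0.r 1)
[2] T1.load  rd  (counter 1, T1.r 1)
[3] T2.load  rd  (counter 1, T2.r 1)
[4] T2.cas  hit  (counter 2, T2.r 1)
[5] T1.cas  miss  (counter 2, T1.r 1)
[6] T0.cas  miss  (counter 2, T0.r 1)
[7] T2.load  rd  (counter 2, T2.r 2)
[8] T0.load  rd  (counter 2, T0.r 2)
[9] T2.cas  hit  (counter 3, T2.r 2)
[10] T0.cas  miss  (counter 3, T0.r 2)
[11] T0.load  rd  (counter 3, T0.r 3)
[12] T1.load  rd  (counter 3, T1.r 3)
[13] T2.load  rd  (counter 3, T2.r 3)
[14] T0.cas  hit  (counter 4, T0.r 3)
[15] T1.cas  miss  (counter 4, T1.r 3)
[16] T2.cas  miss  (counter 4, T2.r 3)
[17] T0.load  rd  (counter 4, T0.r 4)
[18] T0.cas  hit  (counter 5, T0.r 4)

counter = 5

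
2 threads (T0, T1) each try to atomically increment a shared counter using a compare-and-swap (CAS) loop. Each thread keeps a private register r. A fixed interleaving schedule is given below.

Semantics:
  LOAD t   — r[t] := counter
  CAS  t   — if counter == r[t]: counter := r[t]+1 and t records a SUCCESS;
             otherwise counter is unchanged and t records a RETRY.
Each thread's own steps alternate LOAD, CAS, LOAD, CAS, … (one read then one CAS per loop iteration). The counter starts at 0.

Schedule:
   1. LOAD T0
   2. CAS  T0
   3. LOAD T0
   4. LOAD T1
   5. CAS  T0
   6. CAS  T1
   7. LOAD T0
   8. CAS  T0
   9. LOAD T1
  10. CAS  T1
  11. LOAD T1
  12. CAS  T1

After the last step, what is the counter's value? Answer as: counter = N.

step 1: T0 LOAD ⇒ load; ctr=0 reg=0
step 2: T0 CAS ⇒ ok; ctr=1 reg=0
step 3: T0 LOAD ⇒ load; ctr=1 reg=1
step 4: T1 LOAD ⇒ load; ctr=1 reg=1
step 5: T0 CAS ⇒ ok; ctr=2 reg=1
step 6: T1 CAS ⇒ retry; ctr=2 reg=1
step 7: T0 LOAD ⇒ load; ctr=2 reg=2
step 8: T0 CAS ⇒ ok; ctr=3 reg=2
step 9: T1 LOAD ⇒ load; ctr=3 reg=3
step 10: T1 CAS ⇒ ok; ctr=4 reg=3
step 11: T1 LOAD ⇒ load; ctr=4 reg=4
step 12: T1 CAS ⇒ ok; ctr=5 reg=4

counter = 5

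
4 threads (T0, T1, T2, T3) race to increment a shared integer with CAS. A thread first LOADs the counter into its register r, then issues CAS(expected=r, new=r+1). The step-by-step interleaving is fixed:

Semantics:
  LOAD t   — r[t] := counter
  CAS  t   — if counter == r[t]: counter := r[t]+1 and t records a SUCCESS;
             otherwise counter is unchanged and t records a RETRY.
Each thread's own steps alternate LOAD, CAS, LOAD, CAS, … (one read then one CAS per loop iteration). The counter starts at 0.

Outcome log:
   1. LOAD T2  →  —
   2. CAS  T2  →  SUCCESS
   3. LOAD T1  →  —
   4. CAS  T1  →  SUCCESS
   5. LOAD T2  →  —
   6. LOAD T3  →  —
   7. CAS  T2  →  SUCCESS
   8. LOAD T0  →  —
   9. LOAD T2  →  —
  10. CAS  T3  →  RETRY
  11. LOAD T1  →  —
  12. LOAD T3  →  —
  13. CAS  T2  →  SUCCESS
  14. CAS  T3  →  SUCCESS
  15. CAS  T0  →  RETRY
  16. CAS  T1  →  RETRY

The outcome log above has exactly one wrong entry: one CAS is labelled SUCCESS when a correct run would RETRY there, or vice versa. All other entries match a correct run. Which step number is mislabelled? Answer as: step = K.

step = 14

Re-executing:
1. LOAD T2 → mem=0 r[T2]=0 [LOAD]
2. CAS T2 → mem=1 r[T2]=0 [OK]
3. LOAD T1 → mem=1 r[T1]=1 [LOAD]
4. CAS T1 → mem=2 r[T1]=1 [OK]
5. LOAD T2 → mem=2 r[T2]=2 [LOAD]
6. LOAD T3 → mem=2 r[T3]=2 [LOAD]
7. CAS T2 → mem=3 r[T2]=2 [OK]
8. LOAD T0 → mem=3 r[T0]=3 [LOAD]
9. LOAD T2 → mem=3 r[T2]=3 [LOAD]
10. CAS T3 → mem=3 r[T3]=2 [RETRY]
11. LOAD T1 → mem=3 r[T1]=3 [LOAD]
12. LOAD T3 → mem=3 r[T3]=3 [LOAD]
13. CAS T2 → mem=4 r[T2]=3 [OK]
14. CAS T3 → mem=4 r[T3]=3 [RETRY]
15. CAS T0 → mem=4 r[T0]=3 [RETRY]
16. CAS T1 → mem=4 r[T1]=3 [RETRY]
Log disagrees first at step 14.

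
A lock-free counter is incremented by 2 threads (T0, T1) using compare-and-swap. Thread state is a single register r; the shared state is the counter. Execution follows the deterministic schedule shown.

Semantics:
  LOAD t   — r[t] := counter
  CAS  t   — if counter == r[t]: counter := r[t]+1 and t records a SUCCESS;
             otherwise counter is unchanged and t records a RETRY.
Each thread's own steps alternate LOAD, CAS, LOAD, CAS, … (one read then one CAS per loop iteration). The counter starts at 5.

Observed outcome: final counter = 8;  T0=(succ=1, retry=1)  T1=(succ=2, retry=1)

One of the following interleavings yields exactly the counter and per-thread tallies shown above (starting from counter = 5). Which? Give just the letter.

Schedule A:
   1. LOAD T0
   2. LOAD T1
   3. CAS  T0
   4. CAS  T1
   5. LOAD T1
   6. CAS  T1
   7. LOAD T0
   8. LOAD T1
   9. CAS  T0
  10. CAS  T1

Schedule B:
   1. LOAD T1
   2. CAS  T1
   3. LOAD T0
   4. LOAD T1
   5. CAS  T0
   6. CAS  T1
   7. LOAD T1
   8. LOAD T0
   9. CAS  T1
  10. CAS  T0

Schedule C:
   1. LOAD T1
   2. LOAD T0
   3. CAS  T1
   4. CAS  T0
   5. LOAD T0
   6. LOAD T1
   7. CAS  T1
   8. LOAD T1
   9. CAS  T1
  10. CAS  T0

B

Run B:
#1 T1 reads 5
#2 T1 CAS(5→6) writes; counter now 6
#3 T0 reads 6
#4 T1 reads 6
#5 T0 CAS(6→7) writes; counter now 7
#6 T1 CAS(6→7) fails; counter now 7
#7 T1 reads 7
#8 T0 reads 7
#9 T1 CAS(7→8) writes; counter now 8
#10 T0 CAS(7→8) fails; counter now 8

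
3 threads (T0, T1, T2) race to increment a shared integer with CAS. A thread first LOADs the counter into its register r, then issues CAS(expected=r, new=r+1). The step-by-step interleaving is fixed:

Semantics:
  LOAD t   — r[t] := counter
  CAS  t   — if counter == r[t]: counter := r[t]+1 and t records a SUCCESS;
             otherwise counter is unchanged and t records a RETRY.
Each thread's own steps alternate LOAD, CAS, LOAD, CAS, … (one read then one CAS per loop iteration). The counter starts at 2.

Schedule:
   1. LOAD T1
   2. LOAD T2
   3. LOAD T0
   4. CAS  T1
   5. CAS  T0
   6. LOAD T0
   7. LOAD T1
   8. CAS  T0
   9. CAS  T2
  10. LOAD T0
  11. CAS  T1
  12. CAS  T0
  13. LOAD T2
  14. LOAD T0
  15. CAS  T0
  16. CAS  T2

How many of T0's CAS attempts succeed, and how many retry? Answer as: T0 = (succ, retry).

[1] T1.load  rd  (counter 2, T1.r 2)
[2] T2.load  rd  (counter 2, T2.r 2)
[3] T0.load  rd  (counter 2, T0.r 2)
[4] T1.cas  hit  (counter 3, T1.r 2)
[5] T0.cas  miss  (counter 3, T0.r 2)
[6] T0.load  rd  (counter 3, T0.r 3)
[7] T1.load  rd  (counter 3, T1.r 3)
[8] T0.cas  hit  (counter 4, T0.r 3)
[9] T2.cas  miss  (counter 4, T2.r 2)
[10] T0.load  rd  (counter 4, T0.r 4)
[11] T1.cas  miss  (counter 4, T1.r 3)
[12] T0.cas  hit  (counter 5, T0.r 4)
[13] T2.load  rd  (counter 5, T2.r 5)
[14] T0.load  rd  (counter 5, T0.r 5)
[15] T0.cas  hit  (counter 6, T0.r 5)
[16] T2.cas  miss  (counter 6, T2.r 5)

T0 = (3, 1)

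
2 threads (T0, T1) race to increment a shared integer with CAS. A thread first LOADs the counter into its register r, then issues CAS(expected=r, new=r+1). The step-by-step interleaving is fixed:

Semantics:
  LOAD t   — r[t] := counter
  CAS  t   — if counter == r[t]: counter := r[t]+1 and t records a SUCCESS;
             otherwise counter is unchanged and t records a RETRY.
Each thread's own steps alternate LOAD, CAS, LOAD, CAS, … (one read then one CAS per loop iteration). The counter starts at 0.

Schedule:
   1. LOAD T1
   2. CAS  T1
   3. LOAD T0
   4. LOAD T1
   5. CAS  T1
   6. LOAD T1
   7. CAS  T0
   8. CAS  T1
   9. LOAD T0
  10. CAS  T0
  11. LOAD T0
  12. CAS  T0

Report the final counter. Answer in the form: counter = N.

step 1: T1 LOAD ⇒ load; ctr=0 reg=0
step 2: T1 CAS ⇒ ok; ctr=1 reg=0
step 3: T0 LOAD ⇒ load; ctr=1 reg=1
step 4: T1 LOAD ⇒ load; ctr=1 reg=1
step 5: T1 CAS ⇒ ok; ctr=2 reg=1
step 6: T1 LOAD ⇒ load; ctr=2 reg=2
step 7: T0 CAS ⇒ retry; ctr=2 reg=1
step 8: T1 CAS ⇒ ok; ctr=3 reg=2
step 9: T0 LOAD ⇒ load; ctr=3 reg=3
step 10: T0 CAS ⇒ ok; ctr=4 reg=3
step 11: T0 LOAD ⇒ load; ctr=4 reg=4
step 12: T0 CAS ⇒ ok; ctr=5 reg=4

counter = 5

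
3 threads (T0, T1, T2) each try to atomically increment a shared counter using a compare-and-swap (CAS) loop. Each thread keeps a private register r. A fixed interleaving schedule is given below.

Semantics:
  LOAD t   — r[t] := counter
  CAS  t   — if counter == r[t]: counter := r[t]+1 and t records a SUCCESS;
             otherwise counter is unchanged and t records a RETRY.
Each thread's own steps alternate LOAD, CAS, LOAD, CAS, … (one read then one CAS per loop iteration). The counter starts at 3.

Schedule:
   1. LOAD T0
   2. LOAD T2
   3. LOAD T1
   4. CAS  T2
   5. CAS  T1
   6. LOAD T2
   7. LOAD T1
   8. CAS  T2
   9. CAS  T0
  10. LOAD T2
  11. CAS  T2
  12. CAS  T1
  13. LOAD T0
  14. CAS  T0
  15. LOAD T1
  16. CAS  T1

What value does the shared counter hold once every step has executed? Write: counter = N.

counter = 8

1. LOAD T0 → mem=3 r[T0]=3 [LOAD]
2. LOAD T2 → mem=3 r[T2]=3 [LOAD]
3. LOAD T1 → mem=3 r[T1]=3 [LOAD]
4. CAS T2 → mem=4 r[T2]=3 [OK]
5. CAS T1 → mem=4 r[T1]=3 [RETRY]
6. LOAD T2 → mem=4 r[T2]=4 [LOAD]
7. LOAD T1 → mem=4 r[T1]=4 [LOAD]
8. CAS T2 → mem=5 r[T2]=4 [OK]
9. CAS T0 → mem=5 r[T0]=3 [RETRY]
10. LOAD T2 → mem=5 r[T2]=5 [LOAD]
11. CAS T2 → mem=6 r[T2]=5 [OK]
12. CAS T1 → mem=6 r[T1]=4 [RETRY]
13. LOAD T0 → mem=6 r[T0]=6 [LOAD]
14. CAS T0 → mem=7 r[T0]=6 [OK]
15. LOAD T1 → mem=7 r[T1]=7 [LOAD]
16. CAS T1 → mem=8 r[T1]=7 [OK]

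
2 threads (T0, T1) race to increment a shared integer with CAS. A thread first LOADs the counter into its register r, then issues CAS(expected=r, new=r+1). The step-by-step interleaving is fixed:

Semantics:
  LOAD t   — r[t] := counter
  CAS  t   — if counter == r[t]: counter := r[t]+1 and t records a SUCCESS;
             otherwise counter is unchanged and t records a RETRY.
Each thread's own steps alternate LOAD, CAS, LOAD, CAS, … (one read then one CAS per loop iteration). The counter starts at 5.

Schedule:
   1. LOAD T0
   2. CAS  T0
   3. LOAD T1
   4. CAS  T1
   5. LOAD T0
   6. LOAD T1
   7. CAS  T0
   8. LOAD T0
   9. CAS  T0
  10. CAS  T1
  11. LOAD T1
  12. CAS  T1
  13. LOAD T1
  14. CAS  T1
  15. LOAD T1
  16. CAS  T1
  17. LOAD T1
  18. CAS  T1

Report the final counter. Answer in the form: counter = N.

[1] T0.load  rd  (counter 5, T0.r 5)
[2] T0.cas  hit  (counter 6, T0.r 5)
[3] T1.load  rd  (counter 6, T1.r 6)
[4] T1.cas  hit  (counter 7, T1.r 6)
[5] T0.load  rd  (counter 7, T0.r 7)
[6] T1.load  rd  (counter 7, T1.r 7)
[7] T0.cas  hit  (counter 8, T0.r 7)
[8] T0.load  rd  (counter 8, T0.r 8)
[9] T0.cas  hit  (counter 9, T0.r 8)
[10] T1.cas  miss  (counter 9, T1.r 7)
[11] T1.load  rd  (counter 9, T1.r 9)
[12] T1.cas  hit  (counter 10, T1.r 9)
[13] T1.load  rd  (counter 10, T1.r 10)
[14] T1.cas  hit  (counter 11, T1.r 10)
[15] T1.load  rd  (counter 11, T1.r 11)
[16] T1.cas  hit  (counter 12, T1.r 11)
[17] T1.load  rd  (counter 12, T1.r 12)
[18] T1.cas  hit  (counter 13, T1.r 12)

counter = 13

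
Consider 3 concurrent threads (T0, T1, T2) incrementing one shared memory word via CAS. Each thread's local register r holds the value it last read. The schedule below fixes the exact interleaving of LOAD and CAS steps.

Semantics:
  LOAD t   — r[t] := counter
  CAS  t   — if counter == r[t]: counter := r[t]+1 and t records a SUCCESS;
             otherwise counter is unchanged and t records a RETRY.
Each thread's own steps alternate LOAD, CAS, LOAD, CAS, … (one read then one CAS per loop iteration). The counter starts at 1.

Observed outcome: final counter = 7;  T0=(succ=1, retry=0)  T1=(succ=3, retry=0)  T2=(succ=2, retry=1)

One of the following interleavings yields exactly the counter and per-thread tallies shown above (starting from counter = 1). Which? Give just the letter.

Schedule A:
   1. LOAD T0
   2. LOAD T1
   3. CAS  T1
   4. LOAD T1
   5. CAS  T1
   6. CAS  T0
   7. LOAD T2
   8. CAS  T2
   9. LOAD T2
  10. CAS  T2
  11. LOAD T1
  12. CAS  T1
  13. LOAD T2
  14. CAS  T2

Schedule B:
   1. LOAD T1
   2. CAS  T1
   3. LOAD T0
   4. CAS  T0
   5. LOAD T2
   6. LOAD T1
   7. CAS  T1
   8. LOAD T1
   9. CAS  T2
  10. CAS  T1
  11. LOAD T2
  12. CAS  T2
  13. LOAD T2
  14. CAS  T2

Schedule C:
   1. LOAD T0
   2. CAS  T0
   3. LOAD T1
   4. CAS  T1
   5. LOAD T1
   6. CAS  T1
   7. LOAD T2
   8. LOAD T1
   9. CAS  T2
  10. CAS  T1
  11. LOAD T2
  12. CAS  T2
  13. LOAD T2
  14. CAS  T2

B

Run B:
1. LOAD T1 → mem=1 r[T1]=1 [LOAD]
2. CAS T1 → mem=2 r[T1]=1 [OK]
3. LOAD T0 → mem=2 r[T0]=2 [LOAD]
4. CAS T0 → mem=3 r[T0]=2 [OK]
5. LOAD T2 → mem=3 r[T2]=3 [LOAD]
6. LOAD T1 → mem=3 r[T1]=3 [LOAD]
7. CAS T1 → mem=4 r[T1]=3 [OK]
8. LOAD T1 → mem=4 r[T1]=4 [LOAD]
9. CAS T2 → mem=4 r[T2]=3 [RETRY]
10. CAS T1 → mem=5 r[T1]=4 [OK]
11. LOAD T2 → mem=5 r[T2]=5 [LOAD]
12. CAS T2 → mem=6 r[T2]=5 [OK]
13. LOAD T2 → mem=6 r[T2]=6 [LOAD]
14. CAS T2 → mem=7 r[T2]=6 [OK]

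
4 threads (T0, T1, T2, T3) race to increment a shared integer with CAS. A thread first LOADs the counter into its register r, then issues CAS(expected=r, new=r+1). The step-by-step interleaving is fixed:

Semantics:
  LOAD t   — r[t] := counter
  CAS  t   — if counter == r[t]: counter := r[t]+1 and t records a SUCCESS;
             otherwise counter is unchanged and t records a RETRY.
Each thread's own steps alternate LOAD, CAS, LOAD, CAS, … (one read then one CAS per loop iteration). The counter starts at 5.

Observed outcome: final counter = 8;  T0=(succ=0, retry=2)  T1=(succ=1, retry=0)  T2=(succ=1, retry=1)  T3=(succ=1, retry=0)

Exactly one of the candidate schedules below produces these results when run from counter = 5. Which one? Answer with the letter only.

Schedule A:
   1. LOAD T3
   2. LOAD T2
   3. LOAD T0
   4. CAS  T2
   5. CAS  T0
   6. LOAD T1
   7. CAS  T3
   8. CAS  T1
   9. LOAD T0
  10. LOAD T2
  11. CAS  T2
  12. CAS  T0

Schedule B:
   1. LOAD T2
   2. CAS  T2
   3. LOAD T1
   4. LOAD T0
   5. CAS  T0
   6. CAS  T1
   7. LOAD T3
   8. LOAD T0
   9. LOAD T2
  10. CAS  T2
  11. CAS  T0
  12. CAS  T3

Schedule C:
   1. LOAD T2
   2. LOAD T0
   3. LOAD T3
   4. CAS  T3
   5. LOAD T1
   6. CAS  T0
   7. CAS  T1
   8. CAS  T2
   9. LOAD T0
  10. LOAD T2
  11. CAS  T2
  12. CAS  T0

Tracing schedule C:
step 1: T2 LOAD ⇒ load; ctr=5 reg=5
step 2: T0 LOAD ⇒ load; ctr=5 reg=5
step 3: T3 LOAD ⇒ load; ctr=5 reg=5
step 4: T3 CAS ⇒ ok; ctr=6 reg=5
step 5: T1 LOAD ⇒ load; ctr=6 reg=6
step 6: T0 CAS ⇒ retry; ctr=6 reg=5
step 7: T1 CAS ⇒ ok; ctr=7 reg=6
step 8: T2 CAS ⇒ retry; ctr=7 reg=5
step 9: T0 LOAD ⇒ load; ctr=7 reg=7
step 10: T2 LOAD ⇒ load; ctr=7 reg=7
step 11: T2 CAS ⇒ ok; ctr=8 reg=7
step 12: T0 CAS ⇒ retry; ctr=8 reg=7

C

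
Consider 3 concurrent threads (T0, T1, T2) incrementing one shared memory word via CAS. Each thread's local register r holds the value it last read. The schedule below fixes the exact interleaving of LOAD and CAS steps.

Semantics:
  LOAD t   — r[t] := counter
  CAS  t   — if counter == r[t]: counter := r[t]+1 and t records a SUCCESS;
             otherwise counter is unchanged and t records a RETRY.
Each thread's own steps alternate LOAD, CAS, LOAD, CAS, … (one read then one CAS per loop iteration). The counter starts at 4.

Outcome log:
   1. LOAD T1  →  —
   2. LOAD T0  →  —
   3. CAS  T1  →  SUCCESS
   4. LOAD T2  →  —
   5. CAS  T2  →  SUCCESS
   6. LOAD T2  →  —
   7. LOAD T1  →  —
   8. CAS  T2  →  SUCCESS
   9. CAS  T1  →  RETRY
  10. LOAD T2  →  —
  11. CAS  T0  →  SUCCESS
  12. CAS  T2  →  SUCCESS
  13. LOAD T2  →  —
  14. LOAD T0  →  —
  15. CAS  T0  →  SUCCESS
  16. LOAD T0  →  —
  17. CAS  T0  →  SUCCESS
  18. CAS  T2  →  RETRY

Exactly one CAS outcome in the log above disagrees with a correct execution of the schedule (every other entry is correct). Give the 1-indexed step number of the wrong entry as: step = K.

step = 11

Reference trace:
T1 LOAD — after: cnt=4, r=4 — load
T0 LOAD — after: cnt=4, r=4 — load
T1 CAS — after: cnt=5, r=4 — ok
T2 LOAD — after: cnt=5, r=5 — load
T2 CAS — after: cnt=6, r=5 — ok
T2 LOAD — after: cnt=6, r=6 — load
T1 LOAD — after: cnt=6, r=6 — load
T2 CAS — after: cnt=7, r=6 — ok
T1 CAS — after: cnt=7, r=6 — retry
T2 LOAD — after: cnt=7, r=7 — load
T0 CAS — after: cnt=7, r=4 — retry
T2 CAS — after: cnt=8, r=7 — ok
T2 LOAD — after: cnt=8, r=8 — load
T0 LOAD — after: cnt=8, r=8 — load
T0 CAS — after: cnt=9, r=8 — ok
T0 LOAD — after: cnt=9, r=9 — load
T0 CAS — after: cnt=10, r=9 — ok
T2 CAS — after: cnt=10, r=8 — retry
Mismatch at 11.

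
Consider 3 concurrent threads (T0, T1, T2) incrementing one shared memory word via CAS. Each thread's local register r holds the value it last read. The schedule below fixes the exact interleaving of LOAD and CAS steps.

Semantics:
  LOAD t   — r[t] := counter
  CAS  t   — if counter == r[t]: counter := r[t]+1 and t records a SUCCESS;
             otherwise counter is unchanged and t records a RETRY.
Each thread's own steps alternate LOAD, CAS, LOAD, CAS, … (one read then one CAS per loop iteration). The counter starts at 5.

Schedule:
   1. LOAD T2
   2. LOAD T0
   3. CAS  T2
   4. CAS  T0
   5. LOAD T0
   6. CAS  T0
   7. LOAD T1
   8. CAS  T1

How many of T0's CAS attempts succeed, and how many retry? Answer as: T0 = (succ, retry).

1. LOAD T2 → mem=5 r[T2]=5 [LOAD]
2. LOAD T0 → mem=5 r[T0]=5 [LOAD]
3. CAS T2 → mem=6 r[T2]=5 [OK]
4. CAS T0 → mem=6 r[T0]=5 [RETRY]
5. LOAD T0 → mem=6 r[T0]=6 [LOAD]
6. CAS T0 → mem=7 r[T0]=6 [OK]
7. LOAD T1 → mem=7 r[T1]=7 [LOAD]
8. CAS T1 → mem=8 r[T1]=7 [OK]

T0 = (1, 1)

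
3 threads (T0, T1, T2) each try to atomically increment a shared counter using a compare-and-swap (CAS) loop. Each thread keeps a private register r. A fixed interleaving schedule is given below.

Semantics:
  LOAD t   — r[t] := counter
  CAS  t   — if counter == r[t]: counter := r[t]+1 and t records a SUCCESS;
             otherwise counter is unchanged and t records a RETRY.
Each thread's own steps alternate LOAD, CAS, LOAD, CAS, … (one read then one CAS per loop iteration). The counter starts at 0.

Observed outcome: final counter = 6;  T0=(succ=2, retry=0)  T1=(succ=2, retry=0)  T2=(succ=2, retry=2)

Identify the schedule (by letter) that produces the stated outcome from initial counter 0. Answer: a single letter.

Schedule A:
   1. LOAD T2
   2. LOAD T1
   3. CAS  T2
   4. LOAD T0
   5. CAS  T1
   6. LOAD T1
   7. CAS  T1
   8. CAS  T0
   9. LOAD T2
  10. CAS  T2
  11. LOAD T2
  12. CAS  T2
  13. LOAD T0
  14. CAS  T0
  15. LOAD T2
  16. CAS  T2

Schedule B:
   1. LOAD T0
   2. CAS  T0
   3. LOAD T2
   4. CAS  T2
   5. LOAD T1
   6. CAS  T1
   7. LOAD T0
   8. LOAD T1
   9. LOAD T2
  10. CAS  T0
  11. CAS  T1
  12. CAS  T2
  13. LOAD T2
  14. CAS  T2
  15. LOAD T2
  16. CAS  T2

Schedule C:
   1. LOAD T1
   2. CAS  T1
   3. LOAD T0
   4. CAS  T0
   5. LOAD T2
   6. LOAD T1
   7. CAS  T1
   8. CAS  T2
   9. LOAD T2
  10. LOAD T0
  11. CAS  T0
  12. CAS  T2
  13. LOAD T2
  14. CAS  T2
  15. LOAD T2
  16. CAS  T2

Simulating candidate C:
[1] T1.load  rd  (counter 0, T1.r 0)
[2] T1.cas  hit  (counter 1, T1.r 0)
[3] T0.load  rd  (counter 1, T0.r 1)
[4] T0.cas  hit  (counter 2, T0.r 1)
[5] T2.load  rd  (counter 2, T2.r 2)
[6] T1.load  rd  (counter 2, T1.r 2)
[7] T1.cas  hit  (counter 3, T1.r 2)
[8] T2.cas  miss  (counter 3, T2.r 2)
[9] T2.load  rd  (counter 3, T2.r 3)
[10] T0.load  rd  (counter 3, T0.r 3)
[11] T0.cas  hit  (counter 4, T0.r 3)
[12] T2.cas  miss  (counter 4, T2.r 3)
[13] T2.load  rd  (counter 4, T2.r 4)
[14] T2.cas  hit  (counter 5, T2.r 4)
[15] T2.load  rd  (counter 5, T2.r 5)
[16] T2.cas  hit  (counter 6, T2.r 5)

C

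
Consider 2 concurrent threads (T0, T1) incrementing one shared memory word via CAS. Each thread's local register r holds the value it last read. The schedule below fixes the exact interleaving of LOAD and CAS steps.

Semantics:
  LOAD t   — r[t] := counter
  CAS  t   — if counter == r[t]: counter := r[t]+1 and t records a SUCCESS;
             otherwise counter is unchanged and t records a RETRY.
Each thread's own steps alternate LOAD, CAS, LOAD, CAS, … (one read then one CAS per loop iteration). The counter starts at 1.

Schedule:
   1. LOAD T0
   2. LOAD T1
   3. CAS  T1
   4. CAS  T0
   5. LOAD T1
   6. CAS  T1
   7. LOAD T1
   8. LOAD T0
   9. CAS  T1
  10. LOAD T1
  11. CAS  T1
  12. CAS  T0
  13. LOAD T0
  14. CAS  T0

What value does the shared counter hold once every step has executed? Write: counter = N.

counter = 6

#1 T0 reads 1
#2 T1 reads 1
#3 T1 CAS(1→2) writes; counter now 2
#4 T0 CAS(1→2) fails; counter now 2
#5 T1 reads 2
#6 T1 CAS(2→3) writes; counter now 3
#7 T1 reads 3
#8 T0 reads 3
#9 T1 CAS(3→4) writes; counter now 4
#10 T1 reads 4
#11 T1 CAS(4→5) writes; counter now 5
#12 T0 CAS(3→4) fails; counter now 5
#13 T0 reads 5
#14 T0 CAS(5→6) writes; counter now 6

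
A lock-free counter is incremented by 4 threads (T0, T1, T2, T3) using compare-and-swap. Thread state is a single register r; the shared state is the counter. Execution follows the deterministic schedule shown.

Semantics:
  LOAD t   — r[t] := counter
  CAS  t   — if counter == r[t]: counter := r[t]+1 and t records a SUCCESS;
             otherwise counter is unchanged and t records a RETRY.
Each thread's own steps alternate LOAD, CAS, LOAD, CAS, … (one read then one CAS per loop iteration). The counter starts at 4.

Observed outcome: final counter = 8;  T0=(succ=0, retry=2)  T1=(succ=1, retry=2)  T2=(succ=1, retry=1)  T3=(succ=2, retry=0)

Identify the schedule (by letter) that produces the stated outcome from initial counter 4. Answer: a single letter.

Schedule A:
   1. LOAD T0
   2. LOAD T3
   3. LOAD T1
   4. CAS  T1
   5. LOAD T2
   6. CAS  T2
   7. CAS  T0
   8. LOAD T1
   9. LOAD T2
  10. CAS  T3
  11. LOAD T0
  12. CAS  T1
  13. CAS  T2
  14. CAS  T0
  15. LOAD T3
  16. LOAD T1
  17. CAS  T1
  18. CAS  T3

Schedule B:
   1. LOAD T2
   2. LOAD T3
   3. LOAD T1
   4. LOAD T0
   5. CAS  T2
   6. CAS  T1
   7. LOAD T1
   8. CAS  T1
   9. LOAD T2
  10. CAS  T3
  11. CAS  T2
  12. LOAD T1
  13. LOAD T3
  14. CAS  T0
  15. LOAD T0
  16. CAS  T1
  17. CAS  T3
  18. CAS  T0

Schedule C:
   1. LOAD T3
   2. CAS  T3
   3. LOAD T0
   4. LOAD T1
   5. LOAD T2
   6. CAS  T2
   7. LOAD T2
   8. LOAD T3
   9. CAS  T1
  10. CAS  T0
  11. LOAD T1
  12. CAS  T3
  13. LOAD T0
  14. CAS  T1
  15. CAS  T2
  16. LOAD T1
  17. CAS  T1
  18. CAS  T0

Tracing schedule C:
#1 T3 reads 4
#2 T3 CAS(4→5) writes; counter now 5
#3 T0 reads 5
#4 T1 reads 5
#5 T2 reads 5
#6 T2 CAS(5→6) writes; counter now 6
#7 T2 reads 6
#8 T3 reads 6
#9 T1 CAS(5→6) fails; counter now 6
#10 T0 CAS(5→6) fails; counter now 6
#11 T1 reads 6
#12 T3 CAS(6→7) writes; counter now 7
#13 T0 reads 7
#14 T1 CAS(6→7) fails; counter now 7
#15 T2 CAS(6→7) fails; counter now 7
#16 T1 reads 7
#17 T1 CAS(7→8) writes; counter now 8
#18 T0 CAS(7→8) fails; counter now 8

C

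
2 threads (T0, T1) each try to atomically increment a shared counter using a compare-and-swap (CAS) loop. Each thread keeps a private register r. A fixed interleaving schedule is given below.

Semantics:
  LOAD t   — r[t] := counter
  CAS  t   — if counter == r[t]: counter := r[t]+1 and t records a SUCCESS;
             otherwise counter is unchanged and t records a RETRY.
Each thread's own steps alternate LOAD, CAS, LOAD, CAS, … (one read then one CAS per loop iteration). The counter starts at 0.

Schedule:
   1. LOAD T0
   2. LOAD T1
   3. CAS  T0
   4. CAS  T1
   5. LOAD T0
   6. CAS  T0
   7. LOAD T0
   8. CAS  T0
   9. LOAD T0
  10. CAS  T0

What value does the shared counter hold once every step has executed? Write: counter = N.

counter = 4

   1) LOAD T0:  M=0  r_T0=0
   2) LOAD T1:  M=0  r_T1=0
   3) CAS  T0:  M=1  r_T0=0 ✓
   4) CAS  T1:  M=1  r_T1=0 ✗
   5) LOAD T0:  M=1  r_T0=1
   6) CAS  T0:  M=2  r_T0=1 ✓
   7) LOAD T0:  M=2  r_T0=2
   8) CAS  T0:  M=3  r_T0=2 ✓
   9) LOAD T0:  M=3  r_T0=3
  10) CAS  T0:  M=4  r_T0=3 ✓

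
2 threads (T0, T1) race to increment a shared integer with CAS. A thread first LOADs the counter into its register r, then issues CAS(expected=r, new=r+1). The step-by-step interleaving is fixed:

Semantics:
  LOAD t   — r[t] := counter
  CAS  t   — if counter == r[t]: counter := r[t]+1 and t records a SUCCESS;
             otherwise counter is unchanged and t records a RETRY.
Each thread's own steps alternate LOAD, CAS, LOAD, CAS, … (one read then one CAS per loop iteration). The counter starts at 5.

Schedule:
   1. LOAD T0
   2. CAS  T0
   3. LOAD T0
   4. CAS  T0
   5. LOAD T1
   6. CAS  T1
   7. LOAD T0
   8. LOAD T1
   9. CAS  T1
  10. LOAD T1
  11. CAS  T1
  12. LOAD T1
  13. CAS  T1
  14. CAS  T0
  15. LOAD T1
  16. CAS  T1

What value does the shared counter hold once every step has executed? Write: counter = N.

counter = 12

#1 T0 reads 5
#2 T0 CAS(5→6) writes; counter now 6
#3 T0 reads 6
#4 T0 CAS(6→7) writes; counter now 7
#5 T1 reads 7
#6 T1 CAS(7→8) writes; counter now 8
#7 T0 reads 8
#8 T1 reads 8
#9 T1 CAS(8→9) writes; counter now 9
#10 T1 reads 9
#11 T1 CAS(9→10) writes; counter now 10
#12 T1 reads 10
#13 T1 CAS(10→11) writes; counter now 11
#14 T0 CAS(8→9) fails; counter now 11
#15 T1 reads 11
#16 T1 CAS(11→12) writes; counter now 12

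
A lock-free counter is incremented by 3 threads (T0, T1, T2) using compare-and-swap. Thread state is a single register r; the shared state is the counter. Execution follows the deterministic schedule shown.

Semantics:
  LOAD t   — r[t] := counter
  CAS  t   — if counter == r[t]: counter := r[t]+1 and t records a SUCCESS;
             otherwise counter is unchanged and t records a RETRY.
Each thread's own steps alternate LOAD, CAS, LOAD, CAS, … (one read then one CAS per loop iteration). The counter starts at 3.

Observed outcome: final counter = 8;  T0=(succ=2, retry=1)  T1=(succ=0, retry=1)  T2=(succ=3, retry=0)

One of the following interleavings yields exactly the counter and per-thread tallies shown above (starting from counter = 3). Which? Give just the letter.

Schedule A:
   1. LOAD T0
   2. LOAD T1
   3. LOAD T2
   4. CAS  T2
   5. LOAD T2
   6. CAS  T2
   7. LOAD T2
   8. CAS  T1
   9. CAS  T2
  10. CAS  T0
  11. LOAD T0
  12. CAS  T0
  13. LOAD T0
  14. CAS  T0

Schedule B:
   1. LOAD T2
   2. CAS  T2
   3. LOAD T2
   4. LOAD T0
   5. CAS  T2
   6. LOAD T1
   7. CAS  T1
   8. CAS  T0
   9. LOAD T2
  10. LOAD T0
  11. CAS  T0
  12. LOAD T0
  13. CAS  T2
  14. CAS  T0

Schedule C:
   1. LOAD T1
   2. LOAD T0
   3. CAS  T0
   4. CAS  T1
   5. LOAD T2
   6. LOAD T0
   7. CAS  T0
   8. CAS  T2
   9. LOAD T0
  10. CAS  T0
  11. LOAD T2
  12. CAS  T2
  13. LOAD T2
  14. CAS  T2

A

Tracing schedule A:
T0 LOAD — after: cnt=3, r=3 — load
T1 LOAD — after: cnt=3, r=3 — load
T2 LOAD — after: cnt=3, r=3 — load
T2 CAS — after: cnt=4, r=3 — ok
T2 LOAD — after: cnt=4, r=4 — load
T2 CAS — after: cnt=5, r=4 — ok
T2 LOAD — after: cnt=5, r=5 — load
T1 CAS — after: cnt=5, r=3 — retry
T2 CAS — after: cnt=6, r=5 — ok
T0 CAS — after: cnt=6, r=3 — retry
T0 LOAD — after: cnt=6, r=6 — load
T0 CAS — after: cnt=7, r=6 — ok
T0 LOAD — after: cnt=7, r=7 — load
T0 CAS — after: cnt=8, r=7 — ok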